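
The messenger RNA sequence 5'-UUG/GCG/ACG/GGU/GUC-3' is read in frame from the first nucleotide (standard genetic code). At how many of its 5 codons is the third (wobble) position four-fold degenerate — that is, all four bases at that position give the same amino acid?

Codon 1 UUG (Leu): third position 2-fold.
Codon 2 GCG (Ala): third position 4-fold.
Codon 3 ACG (Thr): third position 4-fold.
Codon 4 GGU (Gly): third position 4-fold.
Codon 5 GUC (Val): third position 4-fold.
Four-fold degenerate third positions: 4.

4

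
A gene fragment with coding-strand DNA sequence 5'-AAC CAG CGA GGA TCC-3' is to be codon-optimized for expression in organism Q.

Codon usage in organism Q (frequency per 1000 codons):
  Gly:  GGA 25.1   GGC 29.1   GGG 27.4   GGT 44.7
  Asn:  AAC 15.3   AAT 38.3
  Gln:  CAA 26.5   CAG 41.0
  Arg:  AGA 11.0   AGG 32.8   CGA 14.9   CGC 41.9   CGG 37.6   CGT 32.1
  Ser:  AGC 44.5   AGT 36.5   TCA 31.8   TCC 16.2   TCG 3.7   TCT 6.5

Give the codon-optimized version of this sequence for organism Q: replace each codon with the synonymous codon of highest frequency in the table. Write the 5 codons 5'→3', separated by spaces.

Codon 1 (Asn): best is AAT at 38.3.
Codon 2 (Gln): best is CAG at 41.0.
Codon 3 (Arg): best is CGC at 41.9.
Codon 4 (Gly): best is GGT at 44.7.
Codon 5 (Ser): best is AGC at 44.5.

AAT CAG CGC GGT AGC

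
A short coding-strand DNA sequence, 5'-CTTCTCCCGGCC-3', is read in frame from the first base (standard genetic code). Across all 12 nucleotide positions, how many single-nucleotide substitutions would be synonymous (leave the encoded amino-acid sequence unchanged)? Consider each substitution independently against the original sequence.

Codon 1 (CTT, Leu): 3 synonymous substitutions.
Codon 2 (CTC, Leu): 3 synonymous substitutions.
Codon 3 (CCG, Pro): 3 synonymous substitutions.
Codon 4 (GCC, Ala): 3 synonymous substitutions.
Total: 3 + 3 + 3 + 3 = 12.

12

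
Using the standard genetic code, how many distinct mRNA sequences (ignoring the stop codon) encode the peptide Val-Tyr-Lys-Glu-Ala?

128

Val: 4 codons.
Tyr: 2 codons.
Lys: 2 codons.
Glu: 2 codons.
Ala: 4 codons.
4 × 2 × 2 × 2 × 4 = 128.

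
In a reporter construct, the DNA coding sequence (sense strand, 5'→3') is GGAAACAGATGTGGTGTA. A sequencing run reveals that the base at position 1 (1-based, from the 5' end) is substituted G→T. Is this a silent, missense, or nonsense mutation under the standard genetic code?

Position 1 falls in codon 1: GGA → Gly.
After the substitution the codon is TGA → Stop.
The new codon is a stop codon, so this is a nonsense mutation.

nonsense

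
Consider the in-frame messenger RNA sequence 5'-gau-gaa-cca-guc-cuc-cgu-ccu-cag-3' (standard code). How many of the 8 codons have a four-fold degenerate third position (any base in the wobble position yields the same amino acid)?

Codon 1 GAU (Asp): third position 2-fold.
Codon 2 GAA (Glu): third position 2-fold.
Codon 3 CCA (Pro): third position 4-fold.
Codon 4 GUC (Val): third position 4-fold.
Codon 5 CUC (Leu): third position 4-fold.
Codon 6 CGU (Arg): third position 4-fold.
Codon 7 CCU (Pro): third position 4-fold.
Codon 8 CAG (Gln): third position 2-fold.
Four-fold degenerate third positions: 5.

5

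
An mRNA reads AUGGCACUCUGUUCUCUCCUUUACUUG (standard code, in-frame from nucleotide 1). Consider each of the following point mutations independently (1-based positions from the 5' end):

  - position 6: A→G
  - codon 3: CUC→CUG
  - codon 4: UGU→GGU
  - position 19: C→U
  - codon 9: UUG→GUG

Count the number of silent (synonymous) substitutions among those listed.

Codon 2: GCA (Ala) → GCG (Ala) — synonymous.
Codon 3: CUC (Leu) → CUG (Leu) — synonymous.
Codon 4: UGU (Cys) → GGU (Gly) — missense.
Codon 7: CUU (Leu) → UUU (Phe) — missense.
Codon 9: UUG (Leu) → GUG (Val) — missense.
Synonymous: 2 of 5.

2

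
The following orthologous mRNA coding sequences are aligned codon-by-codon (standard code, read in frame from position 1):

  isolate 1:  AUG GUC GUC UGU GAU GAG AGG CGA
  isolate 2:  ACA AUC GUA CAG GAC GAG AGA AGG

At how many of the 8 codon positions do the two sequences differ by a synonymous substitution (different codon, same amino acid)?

4

Codon 1: AUG Met / ACA Thr — nonsynonymous.
Codon 2: GUC Val / AUC Ile — nonsynonymous.
Codon 3: GUC Val / GUA Val — synonymous.
Codon 4: UGU Cys / CAG Gln — nonsynonymous.
Codon 5: GAU Asp / GAC Asp — synonymous.
Codon 6: GAG Glu / GAG Glu — identical.
Codon 7: AGG Arg / AGA Arg — synonymous.
Codon 8: CGA Arg / AGG Arg — synonymous.
Synonymous differences: 4.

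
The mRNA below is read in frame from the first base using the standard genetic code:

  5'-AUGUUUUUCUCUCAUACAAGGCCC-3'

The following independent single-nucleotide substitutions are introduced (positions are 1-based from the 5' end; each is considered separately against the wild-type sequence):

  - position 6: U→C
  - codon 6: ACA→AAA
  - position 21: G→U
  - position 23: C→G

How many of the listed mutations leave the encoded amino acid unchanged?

1

Codon 2: UUU (Phe) → UUC (Phe) — synonymous.
Codon 6: ACA (Thr) → AAA (Lys) — missense.
Codon 7: AGG (Arg) → AGU (Ser) — missense.
Codon 8: CCC (Pro) → CGC (Arg) — missense.
Synonymous: 1 of 4.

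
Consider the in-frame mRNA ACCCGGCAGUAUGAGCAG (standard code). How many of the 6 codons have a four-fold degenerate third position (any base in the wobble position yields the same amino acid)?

2

Codon 1 ACC (Thr): third position 4-fold.
Codon 2 CGG (Arg): third position 4-fold.
Codon 3 CAG (Gln): third position 2-fold.
Codon 4 UAU (Tyr): third position 2-fold.
Codon 5 GAG (Glu): third position 2-fold.
Codon 6 CAG (Gln): third position 2-fold.
Four-fold degenerate third positions: 2.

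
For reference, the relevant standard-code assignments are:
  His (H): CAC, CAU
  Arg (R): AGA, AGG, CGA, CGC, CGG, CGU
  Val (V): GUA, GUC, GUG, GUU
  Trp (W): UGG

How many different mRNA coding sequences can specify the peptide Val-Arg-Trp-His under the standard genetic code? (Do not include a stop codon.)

Val: 4 codons.
Arg: 6 codons.
Trp: 1 codon.
His: 2 codons.
4 × 6 × 1 × 2 = 48.

48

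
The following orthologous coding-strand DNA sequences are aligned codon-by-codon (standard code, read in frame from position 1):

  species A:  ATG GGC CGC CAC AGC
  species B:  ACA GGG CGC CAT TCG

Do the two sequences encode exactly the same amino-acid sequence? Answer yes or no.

Codon 1: ATG Met / ACA Thr — nonsynonymous.
Codon 2: GGC Gly / GGG Gly — synonymous.
Codon 3: CGC Arg / CGC Arg — identical.
Codon 4: CAC His / CAT His — synonymous.
Codon 5: AGC Ser / TCG Ser — synonymous.
Nonsynonymous differences: 1 → different protein.

no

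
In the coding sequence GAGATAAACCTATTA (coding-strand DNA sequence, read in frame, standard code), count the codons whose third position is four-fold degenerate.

Codon 1 GAG (Glu): third position 2-fold.
Codon 2 ATA (Ile): third position 3-fold.
Codon 3 AAC (Asn): third position 2-fold.
Codon 4 CTA (Leu): third position 4-fold.
Codon 5 TTA (Leu): third position 2-fold.
Four-fold degenerate third positions: 1.

1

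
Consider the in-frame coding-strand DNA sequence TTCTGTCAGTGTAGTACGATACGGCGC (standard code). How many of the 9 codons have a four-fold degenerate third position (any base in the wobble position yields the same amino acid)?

Codon 1 TTC (Phe): third position 2-fold.
Codon 2 TGT (Cys): third position 2-fold.
Codon 3 CAG (Gln): third position 2-fold.
Codon 4 TGT (Cys): third position 2-fold.
Codon 5 AGT (Ser): third position 2-fold.
Codon 6 ACG (Thr): third position 4-fold.
Codon 7 ATA (Ile): third position 3-fold.
Codon 8 CGG (Arg): third position 4-fold.
Codon 9 CGC (Arg): third position 4-fold.
Four-fold degenerate third positions: 3.

3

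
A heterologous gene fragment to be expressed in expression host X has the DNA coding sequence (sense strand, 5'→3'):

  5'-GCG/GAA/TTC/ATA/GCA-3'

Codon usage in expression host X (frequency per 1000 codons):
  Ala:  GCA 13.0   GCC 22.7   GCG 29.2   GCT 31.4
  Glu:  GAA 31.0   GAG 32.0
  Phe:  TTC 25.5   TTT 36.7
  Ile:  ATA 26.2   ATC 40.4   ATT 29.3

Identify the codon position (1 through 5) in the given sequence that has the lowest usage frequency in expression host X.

Codon 1 GCG (Ala): 29.2 per 1000.
Codon 2 GAA (Glu): 31.0 per 1000.
Codon 3 TTC (Phe): 25.5 per 1000.
Codon 4 ATA (Ile): 26.2 per 1000.
Codon 5 GCA (Ala): 13.0 per 1000.
Lowest frequency is 13.0 at codon 5.

5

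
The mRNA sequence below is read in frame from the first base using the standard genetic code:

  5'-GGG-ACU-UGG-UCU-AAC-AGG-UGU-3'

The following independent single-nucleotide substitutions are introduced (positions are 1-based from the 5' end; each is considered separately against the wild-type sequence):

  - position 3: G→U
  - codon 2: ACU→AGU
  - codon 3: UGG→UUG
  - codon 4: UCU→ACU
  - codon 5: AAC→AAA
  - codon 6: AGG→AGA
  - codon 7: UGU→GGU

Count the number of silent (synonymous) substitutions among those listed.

Codon 1: GGG (Gly) → GGU (Gly) — synonymous.
Codon 2: ACU (Thr) → AGU (Ser) — missense.
Codon 3: UGG (Trp) → UUG (Leu) — missense.
Codon 4: UCU (Ser) → ACU (Thr) — missense.
Codon 5: AAC (Asn) → AAA (Lys) — missense.
Codon 6: AGG (Arg) → AGA (Arg) — synonymous.
Codon 7: UGU (Cys) → GGU (Gly) — missense.
Synonymous: 2 of 7.

2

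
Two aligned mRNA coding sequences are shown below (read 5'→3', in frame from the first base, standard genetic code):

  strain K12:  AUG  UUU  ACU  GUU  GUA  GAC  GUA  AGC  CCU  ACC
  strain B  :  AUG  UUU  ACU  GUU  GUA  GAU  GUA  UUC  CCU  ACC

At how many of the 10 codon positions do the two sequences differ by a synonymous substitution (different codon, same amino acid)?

1

Codon 1: AUG Met / AUG Met — identical.
Codon 2: UUU Phe / UUU Phe — identical.
Codon 3: ACU Thr / ACU Thr — identical.
Codon 4: GUU Val / GUU Val — identical.
Codon 5: GUA Val / GUA Val — identical.
Codon 6: GAC Asp / GAU Asp — synonymous.
Codon 7: GUA Val / GUA Val — identical.
Codon 8: AGC Ser / UUC Phe — nonsynonymous.
Codon 9: CCU Pro / CCU Pro — identical.
Codon 10: ACC Thr / ACC Thr — identical.
Synonymous differences: 1.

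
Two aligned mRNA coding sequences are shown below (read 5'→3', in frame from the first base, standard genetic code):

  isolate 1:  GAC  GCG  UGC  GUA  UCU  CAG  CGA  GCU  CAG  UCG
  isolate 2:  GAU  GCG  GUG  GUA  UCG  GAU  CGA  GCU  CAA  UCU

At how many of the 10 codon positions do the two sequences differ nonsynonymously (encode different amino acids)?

Codon 1: GAC Asp / GAU Asp — synonymous.
Codon 2: GCG Ala / GCG Ala — identical.
Codon 3: UGC Cys / GUG Val — nonsynonymous.
Codon 4: GUA Val / GUA Val — identical.
Codon 5: UCU Ser / UCG Ser — synonymous.
Codon 6: CAG Gln / GAU Asp — nonsynonymous.
Codon 7: CGA Arg / CGA Arg — identical.
Codon 8: GCU Ala / GCU Ala — identical.
Codon 9: CAG Gln / CAA Gln — synonymous.
Codon 10: UCG Ser / UCU Ser — synonymous.
Nonsynonymous differences: 2.

2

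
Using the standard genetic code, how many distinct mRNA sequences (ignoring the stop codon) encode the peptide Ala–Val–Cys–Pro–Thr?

512

Ala: 4 codons.
Val: 4 codons.
Cys: 2 codons.
Pro: 4 codons.
Thr: 4 codons.
4 × 4 × 2 × 4 × 4 = 512.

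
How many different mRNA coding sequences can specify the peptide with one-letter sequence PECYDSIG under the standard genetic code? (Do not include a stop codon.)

Pro: 4 codons.
Glu: 2 codons.
Cys: 2 codons.
Tyr: 2 codons.
Asp: 2 codons.
Ser: 6 codons.
Ile: 3 codons.
Gly: 4 codons.
4 × 2 × 2 × 2 × 2 × 6 × 3 × 4 = 4608.

4608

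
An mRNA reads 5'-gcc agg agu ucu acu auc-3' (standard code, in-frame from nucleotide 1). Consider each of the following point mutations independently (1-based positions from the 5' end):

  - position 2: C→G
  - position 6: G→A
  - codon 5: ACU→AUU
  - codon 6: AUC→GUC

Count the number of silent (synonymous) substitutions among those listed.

1

Codon 1: GCC (Ala) → GGC (Gly) — missense.
Codon 2: AGG (Arg) → AGA (Arg) — synonymous.
Codon 5: ACU (Thr) → AUU (Ile) — missense.
Codon 6: AUC (Ile) → GUC (Val) — missense.
Synonymous: 1 of 4.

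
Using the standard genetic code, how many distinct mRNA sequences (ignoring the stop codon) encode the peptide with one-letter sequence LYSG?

Leu: 6 codons.
Tyr: 2 codons.
Ser: 6 codons.
Gly: 4 codons.
6 × 2 × 6 × 4 = 288.

288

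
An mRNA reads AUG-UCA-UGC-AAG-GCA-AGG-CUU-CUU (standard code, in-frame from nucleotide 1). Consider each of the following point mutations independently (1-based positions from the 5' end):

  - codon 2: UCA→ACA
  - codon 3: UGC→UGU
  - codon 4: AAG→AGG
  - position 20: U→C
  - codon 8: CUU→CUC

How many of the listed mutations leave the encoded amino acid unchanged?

2

Codon 2: UCA (Ser) → ACA (Thr) — missense.
Codon 3: UGC (Cys) → UGU (Cys) — synonymous.
Codon 4: AAG (Lys) → AGG (Arg) — missense.
Codon 7: CUU (Leu) → CCU (Pro) — missense.
Codon 8: CUU (Leu) → CUC (Leu) — synonymous.
Synonymous: 2 of 5.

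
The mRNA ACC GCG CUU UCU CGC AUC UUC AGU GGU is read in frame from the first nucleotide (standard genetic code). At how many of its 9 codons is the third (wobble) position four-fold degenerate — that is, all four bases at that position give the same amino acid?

Codon 1 ACC (Thr): third position 4-fold.
Codon 2 GCG (Ala): third position 4-fold.
Codon 3 CUU (Leu): third position 4-fold.
Codon 4 UCU (Ser): third position 4-fold.
Codon 5 CGC (Arg): third position 4-fold.
Codon 6 AUC (Ile): third position 3-fold.
Codon 7 UUC (Phe): third position 2-fold.
Codon 8 AGU (Ser): third position 2-fold.
Codon 9 GGU (Gly): third position 4-fold.
Four-fold degenerate third positions: 6.

6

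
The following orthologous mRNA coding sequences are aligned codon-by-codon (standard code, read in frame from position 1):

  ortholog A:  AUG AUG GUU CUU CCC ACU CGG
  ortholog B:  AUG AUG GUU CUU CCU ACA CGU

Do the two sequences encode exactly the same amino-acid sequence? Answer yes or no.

yes

Codon 1: AUG Met / AUG Met — identical.
Codon 2: AUG Met / AUG Met — identical.
Codon 3: GUU Val / GUU Val — identical.
Codon 4: CUU Leu / CUU Leu — identical.
Codon 5: CCC Pro / CCU Pro — synonymous.
Codon 6: ACU Thr / ACA Thr — synonymous.
Codon 7: CGG Arg / CGU Arg — synonymous.
Nonsynonymous differences: 0 → same protein.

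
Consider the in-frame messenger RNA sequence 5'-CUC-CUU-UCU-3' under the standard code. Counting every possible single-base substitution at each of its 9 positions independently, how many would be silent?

9

Codon 1 (CUC, Leu): 3 synonymous substitutions.
Codon 2 (CUU, Leu): 3 synonymous substitutions.
Codon 3 (UCU, Ser): 3 synonymous substitutions.
Total: 3 + 3 + 3 = 9.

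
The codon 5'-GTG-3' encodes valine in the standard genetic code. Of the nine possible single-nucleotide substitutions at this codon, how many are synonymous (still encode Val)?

Position 1: none → 0 synonymous.
Position 2: none → 0 synonymous.
Position 3: GTT, GTC, GTA → 3 synonymous.
Total: 0 + 0 + 3 = 3.

3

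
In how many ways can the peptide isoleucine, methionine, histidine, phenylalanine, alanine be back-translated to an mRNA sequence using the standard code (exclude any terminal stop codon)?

Ile: 3 codons.
Met: 1 codon.
His: 2 codons.
Phe: 2 codons.
Ala: 4 codons.
3 × 1 × 2 × 2 × 4 = 48.

48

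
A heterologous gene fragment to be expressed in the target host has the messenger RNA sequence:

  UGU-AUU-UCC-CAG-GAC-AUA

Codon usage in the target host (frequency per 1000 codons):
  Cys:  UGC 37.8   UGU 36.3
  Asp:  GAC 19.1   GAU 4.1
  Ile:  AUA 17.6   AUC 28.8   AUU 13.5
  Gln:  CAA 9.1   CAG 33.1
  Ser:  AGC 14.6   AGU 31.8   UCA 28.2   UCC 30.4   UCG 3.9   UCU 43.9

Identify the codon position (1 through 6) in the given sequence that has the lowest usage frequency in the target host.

2

Codon 1 UGU (Cys): 36.3 per 1000.
Codon 2 AUU (Ile): 13.5 per 1000.
Codon 3 UCC (Ser): 30.4 per 1000.
Codon 4 CAG (Gln): 33.1 per 1000.
Codon 5 GAC (Asp): 19.1 per 1000.
Codon 6 AUA (Ile): 17.6 per 1000.
Lowest frequency is 13.5 at codon 2.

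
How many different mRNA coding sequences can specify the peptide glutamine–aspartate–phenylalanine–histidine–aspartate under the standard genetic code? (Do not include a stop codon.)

32

Gln: 2 codons.
Asp: 2 codons.
Phe: 2 codons.
His: 2 codons.
Asp: 2 codons.
2 × 2 × 2 × 2 × 2 = 32.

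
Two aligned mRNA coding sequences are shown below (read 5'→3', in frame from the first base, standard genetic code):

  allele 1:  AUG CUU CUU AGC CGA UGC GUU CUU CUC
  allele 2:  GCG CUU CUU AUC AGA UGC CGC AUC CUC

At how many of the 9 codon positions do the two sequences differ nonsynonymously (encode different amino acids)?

Codon 1: AUG Met / GCG Ala — nonsynonymous.
Codon 2: CUU Leu / CUU Leu — identical.
Codon 3: CUU Leu / CUU Leu — identical.
Codon 4: AGC Ser / AUC Ile — nonsynonymous.
Codon 5: CGA Arg / AGA Arg — synonymous.
Codon 6: UGC Cys / UGC Cys — identical.
Codon 7: GUU Val / CGC Arg — nonsynonymous.
Codon 8: CUU Leu / AUC Ile — nonsynonymous.
Codon 9: CUC Leu / CUC Leu — identical.
Nonsynonymous differences: 4.

4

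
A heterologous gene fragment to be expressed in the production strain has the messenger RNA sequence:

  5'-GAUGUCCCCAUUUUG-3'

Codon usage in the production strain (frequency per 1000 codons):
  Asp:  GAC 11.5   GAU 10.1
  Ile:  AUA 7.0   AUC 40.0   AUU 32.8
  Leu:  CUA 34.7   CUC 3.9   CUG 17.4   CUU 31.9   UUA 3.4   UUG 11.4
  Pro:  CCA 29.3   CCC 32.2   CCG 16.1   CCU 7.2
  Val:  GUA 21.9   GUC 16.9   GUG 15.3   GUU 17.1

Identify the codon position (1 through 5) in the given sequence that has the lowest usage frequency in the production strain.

1

Codon 1 GAU (Asp): 10.1 per 1000.
Codon 2 GUC (Val): 16.9 per 1000.
Codon 3 CCC (Pro): 32.2 per 1000.
Codon 4 AUU (Ile): 32.8 per 1000.
Codon 5 UUG (Leu): 11.4 per 1000.
Lowest frequency is 10.1 at codon 1.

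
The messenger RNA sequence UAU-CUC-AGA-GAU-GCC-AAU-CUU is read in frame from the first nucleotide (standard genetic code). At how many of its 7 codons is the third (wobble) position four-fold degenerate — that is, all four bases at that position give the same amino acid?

3

Codon 1 UAU (Tyr): third position 2-fold.
Codon 2 CUC (Leu): third position 4-fold.
Codon 3 AGA (Arg): third position 2-fold.
Codon 4 GAU (Asp): third position 2-fold.
Codon 5 GCC (Ala): third position 4-fold.
Codon 6 AAU (Asn): third position 2-fold.
Codon 7 CUU (Leu): third position 4-fold.
Four-fold degenerate third positions: 3.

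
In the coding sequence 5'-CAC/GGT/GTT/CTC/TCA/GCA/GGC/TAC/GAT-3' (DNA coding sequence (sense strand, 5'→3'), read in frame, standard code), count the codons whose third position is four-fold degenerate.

6

Codon 1 CAC (His): third position 2-fold.
Codon 2 GGT (Gly): third position 4-fold.
Codon 3 GTT (Val): third position 4-fold.
Codon 4 CTC (Leu): third position 4-fold.
Codon 5 TCA (Ser): third position 4-fold.
Codon 6 GCA (Ala): third position 4-fold.
Codon 7 GGC (Gly): third position 4-fold.
Codon 8 TAC (Tyr): third position 2-fold.
Codon 9 GAT (Asp): third position 2-fold.
Four-fold degenerate third positions: 6.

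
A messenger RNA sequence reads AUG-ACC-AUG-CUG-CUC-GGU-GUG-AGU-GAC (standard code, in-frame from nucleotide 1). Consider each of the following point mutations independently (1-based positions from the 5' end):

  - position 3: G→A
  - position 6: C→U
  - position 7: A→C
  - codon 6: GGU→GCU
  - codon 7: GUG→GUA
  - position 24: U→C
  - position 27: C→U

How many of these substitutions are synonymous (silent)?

Codon 1: AUG (Met) → AUA (Ile) — missense.
Codon 2: ACC (Thr) → ACU (Thr) — synonymous.
Codon 3: AUG (Met) → CUG (Leu) — missense.
Codon 6: GGU (Gly) → GCU (Ala) — missense.
Codon 7: GUG (Val) → GUA (Val) — synonymous.
Codon 8: AGU (Ser) → AGC (Ser) — synonymous.
Codon 9: GAC (Asp) → GAU (Asp) — synonymous.
Synonymous: 4 of 7.

4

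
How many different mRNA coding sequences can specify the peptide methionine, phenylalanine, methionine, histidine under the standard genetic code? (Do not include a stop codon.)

4

Met: 1 codon.
Phe: 2 codons.
Met: 1 codon.
His: 2 codons.
1 × 2 × 1 × 2 = 4.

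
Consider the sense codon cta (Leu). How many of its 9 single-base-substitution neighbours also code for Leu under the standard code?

Position 1: TTA → 1 synonymous.
Position 2: none → 0 synonymous.
Position 3: CTT, CTC, CTG → 3 synonymous.
Total: 1 + 0 + 3 = 4.

4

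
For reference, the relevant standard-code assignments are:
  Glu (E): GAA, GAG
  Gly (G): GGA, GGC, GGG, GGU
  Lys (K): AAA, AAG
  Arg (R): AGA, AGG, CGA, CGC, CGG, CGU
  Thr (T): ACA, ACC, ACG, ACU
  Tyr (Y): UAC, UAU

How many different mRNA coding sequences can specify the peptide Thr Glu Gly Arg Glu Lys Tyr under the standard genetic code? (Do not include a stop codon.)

1536

Thr: 4 codons.
Glu: 2 codons.
Gly: 4 codons.
Arg: 6 codons.
Glu: 2 codons.
Lys: 2 codons.
Tyr: 2 codons.
4 × 2 × 4 × 6 × 2 × 2 × 2 = 1536.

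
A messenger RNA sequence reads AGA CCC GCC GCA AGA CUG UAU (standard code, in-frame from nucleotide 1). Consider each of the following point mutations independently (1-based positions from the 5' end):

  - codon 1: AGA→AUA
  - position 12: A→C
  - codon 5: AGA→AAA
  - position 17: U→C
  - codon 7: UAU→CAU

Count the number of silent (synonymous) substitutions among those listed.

1

Codon 1: AGA (Arg) → AUA (Ile) — missense.
Codon 4: GCA (Ala) → GCC (Ala) — synonymous.
Codon 5: AGA (Arg) → AAA (Lys) — missense.
Codon 6: CUG (Leu) → CCG (Pro) — missense.
Codon 7: UAU (Tyr) → CAU (His) — missense.
Synonymous: 1 of 5.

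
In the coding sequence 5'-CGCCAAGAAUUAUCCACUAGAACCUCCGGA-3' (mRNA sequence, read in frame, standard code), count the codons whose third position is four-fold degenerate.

Codon 1 CGC (Arg): third position 4-fold.
Codon 2 CAA (Gln): third position 2-fold.
Codon 3 GAA (Glu): third position 2-fold.
Codon 4 UUA (Leu): third position 2-fold.
Codon 5 UCC (Ser): third position 4-fold.
Codon 6 ACU (Thr): third position 4-fold.
Codon 7 AGA (Arg): third position 2-fold.
Codon 8 ACC (Thr): third position 4-fold.
Codon 9 UCC (Ser): third position 4-fold.
Codon 10 GGA (Gly): third position 4-fold.
Four-fold degenerate third positions: 6.

6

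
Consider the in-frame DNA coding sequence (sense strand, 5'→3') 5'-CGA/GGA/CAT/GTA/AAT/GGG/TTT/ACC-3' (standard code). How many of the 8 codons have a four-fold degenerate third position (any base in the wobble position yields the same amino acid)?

Codon 1 CGA (Arg): third position 4-fold.
Codon 2 GGA (Gly): third position 4-fold.
Codon 3 CAT (His): third position 2-fold.
Codon 4 GTA (Val): third position 4-fold.
Codon 5 AAT (Asn): third position 2-fold.
Codon 6 GGG (Gly): third position 4-fold.
Codon 7 TTT (Phe): third position 2-fold.
Codon 8 ACC (Thr): third position 4-fold.
Four-fold degenerate third positions: 5.

5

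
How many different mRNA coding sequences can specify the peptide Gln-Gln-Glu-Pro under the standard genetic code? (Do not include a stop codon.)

32

Gln: 2 codons.
Gln: 2 codons.
Glu: 2 codons.
Pro: 4 codons.
2 × 2 × 2 × 4 = 32.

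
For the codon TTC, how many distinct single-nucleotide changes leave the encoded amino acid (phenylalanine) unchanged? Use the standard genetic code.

Position 1: none → 0 synonymous.
Position 2: none → 0 synonymous.
Position 3: TTT → 1 synonymous.
Total: 0 + 0 + 1 = 1.

1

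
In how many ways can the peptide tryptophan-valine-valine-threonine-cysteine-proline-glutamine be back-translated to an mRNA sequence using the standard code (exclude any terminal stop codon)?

Trp: 1 codon.
Val: 4 codons.
Val: 4 codons.
Thr: 4 codons.
Cys: 2 codons.
Pro: 4 codons.
Gln: 2 codons.
1 × 4 × 4 × 4 × 2 × 4 × 2 = 1024.

1024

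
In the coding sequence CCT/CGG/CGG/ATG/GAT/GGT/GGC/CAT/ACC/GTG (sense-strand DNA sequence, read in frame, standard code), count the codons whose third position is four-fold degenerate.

Codon 1 CCT (Pro): third position 4-fold.
Codon 2 CGG (Arg): third position 4-fold.
Codon 3 CGG (Arg): third position 4-fold.
Codon 4 ATG (Met): third position 1-fold.
Codon 5 GAT (Asp): third position 2-fold.
Codon 6 GGT (Gly): third position 4-fold.
Codon 7 GGC (Gly): third position 4-fold.
Codon 8 CAT (His): third position 2-fold.
Codon 9 ACC (Thr): third position 4-fold.
Codon 10 GTG (Val): third position 4-fold.
Four-fold degenerate third positions: 7.

7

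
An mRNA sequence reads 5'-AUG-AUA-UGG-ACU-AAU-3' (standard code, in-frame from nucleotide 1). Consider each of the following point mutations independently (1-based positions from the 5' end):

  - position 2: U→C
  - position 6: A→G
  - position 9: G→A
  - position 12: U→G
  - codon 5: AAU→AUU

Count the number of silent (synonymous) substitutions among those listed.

Codon 1: AUG (Met) → ACG (Thr) — missense.
Codon 2: AUA (Ile) → AUG (Met) — missense.
Codon 3: UGG (Trp) → UGA (Stop) — nonsense.
Codon 4: ACU (Thr) → ACG (Thr) — synonymous.
Codon 5: AAU (Asn) → AUU (Ile) — missense.
Synonymous: 1 of 5.

1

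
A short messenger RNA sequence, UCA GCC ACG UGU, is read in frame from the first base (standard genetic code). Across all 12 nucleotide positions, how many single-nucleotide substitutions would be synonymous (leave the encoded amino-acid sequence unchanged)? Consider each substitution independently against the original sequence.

Codon 1 (UCA, Ser): 3 synonymous substitutions.
Codon 2 (GCC, Ala): 3 synonymous substitutions.
Codon 3 (ACG, Thr): 3 synonymous substitutions.
Codon 4 (UGU, Cys): 1 synonymous substitution.
Total: 3 + 3 + 3 + 1 = 10.

10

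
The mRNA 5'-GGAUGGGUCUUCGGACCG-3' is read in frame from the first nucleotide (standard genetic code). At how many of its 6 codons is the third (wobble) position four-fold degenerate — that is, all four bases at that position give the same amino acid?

Codon 1 GGA (Gly): third position 4-fold.
Codon 2 UGG (Trp): third position 1-fold.
Codon 3 GUC (Val): third position 4-fold.
Codon 4 UUC (Phe): third position 2-fold.
Codon 5 GGA (Gly): third position 4-fold.
Codon 6 CCG (Pro): third position 4-fold.
Four-fold degenerate third positions: 4.

4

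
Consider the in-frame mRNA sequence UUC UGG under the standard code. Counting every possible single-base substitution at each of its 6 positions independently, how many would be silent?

Codon 1 (UUC, Phe): 1 synonymous substitution.
Codon 2 (UGG, Trp): 0 synonymous substitutions.
Total: 1 + 0 = 1.

1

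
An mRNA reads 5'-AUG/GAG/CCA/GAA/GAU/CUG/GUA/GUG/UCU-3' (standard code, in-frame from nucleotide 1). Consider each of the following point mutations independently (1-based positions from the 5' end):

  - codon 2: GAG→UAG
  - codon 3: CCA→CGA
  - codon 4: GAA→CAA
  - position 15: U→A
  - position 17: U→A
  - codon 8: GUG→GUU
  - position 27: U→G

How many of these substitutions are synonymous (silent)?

2

Codon 2: GAG (Glu) → UAG (Stop) — nonsense.
Codon 3: CCA (Pro) → CGA (Arg) — missense.
Codon 4: GAA (Glu) → CAA (Gln) — missense.
Codon 5: GAU (Asp) → GAA (Glu) — missense.
Codon 6: CUG (Leu) → CAG (Gln) — missense.
Codon 8: GUG (Val) → GUU (Val) — synonymous.
Codon 9: UCU (Ser) → UCG (Ser) — synonymous.
Synonymous: 2 of 7.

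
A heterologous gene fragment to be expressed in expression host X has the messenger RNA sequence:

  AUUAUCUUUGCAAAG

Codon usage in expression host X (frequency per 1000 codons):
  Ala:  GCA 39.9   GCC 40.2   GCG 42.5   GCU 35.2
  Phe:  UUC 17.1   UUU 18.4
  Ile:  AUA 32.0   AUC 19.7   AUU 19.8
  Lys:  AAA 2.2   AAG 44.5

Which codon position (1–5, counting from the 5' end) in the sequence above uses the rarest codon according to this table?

Codon 1 AUU (Ile): 19.8 per 1000.
Codon 2 AUC (Ile): 19.7 per 1000.
Codon 3 UUU (Phe): 18.4 per 1000.
Codon 4 GCA (Ala): 39.9 per 1000.
Codon 5 AAG (Lys): 44.5 per 1000.
Lowest frequency is 18.4 at codon 3.

3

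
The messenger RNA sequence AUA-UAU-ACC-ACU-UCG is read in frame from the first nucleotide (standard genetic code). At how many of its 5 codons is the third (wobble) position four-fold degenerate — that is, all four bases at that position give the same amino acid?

Codon 1 AUA (Ile): third position 3-fold.
Codon 2 UAU (Tyr): third position 2-fold.
Codon 3 ACC (Thr): third position 4-fold.
Codon 4 ACU (Thr): third position 4-fold.
Codon 5 UCG (Ser): third position 4-fold.
Four-fold degenerate third positions: 3.

3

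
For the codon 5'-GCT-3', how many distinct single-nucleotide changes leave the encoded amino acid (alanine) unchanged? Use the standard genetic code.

Position 1: none → 0 synonymous.
Position 2: none → 0 synonymous.
Position 3: GCC, GCA, GCG → 3 synonymous.
Total: 0 + 0 + 3 = 3.

3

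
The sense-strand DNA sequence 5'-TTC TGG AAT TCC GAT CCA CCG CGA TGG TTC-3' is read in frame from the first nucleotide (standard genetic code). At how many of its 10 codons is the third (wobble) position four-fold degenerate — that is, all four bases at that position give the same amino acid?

Codon 1 TTC (Phe): third position 2-fold.
Codon 2 TGG (Trp): third position 1-fold.
Codon 3 AAT (Asn): third position 2-fold.
Codon 4 TCC (Ser): third position 4-fold.
Codon 5 GAT (Asp): third position 2-fold.
Codon 6 CCA (Pro): third position 4-fold.
Codon 7 CCG (Pro): third position 4-fold.
Codon 8 CGA (Arg): third position 4-fold.
Codon 9 TGG (Trp): third position 1-fold.
Codon 10 TTC (Phe): third position 2-fold.
Four-fold degenerate third positions: 4.

4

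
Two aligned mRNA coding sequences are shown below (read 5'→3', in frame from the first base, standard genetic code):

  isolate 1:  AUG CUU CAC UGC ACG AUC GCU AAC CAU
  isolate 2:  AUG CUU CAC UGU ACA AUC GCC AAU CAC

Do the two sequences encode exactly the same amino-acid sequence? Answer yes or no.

yes

Codon 1: AUG Met / AUG Met — identical.
Codon 2: CUU Leu / CUU Leu — identical.
Codon 3: CAC His / CAC His — identical.
Codon 4: UGC Cys / UGU Cys — synonymous.
Codon 5: ACG Thr / ACA Thr — synonymous.
Codon 6: AUC Ile / AUC Ile — identical.
Codon 7: GCU Ala / GCC Ala — synonymous.
Codon 8: AAC Asn / AAU Asn — synonymous.
Codon 9: CAU His / CAC His — synonymous.
Nonsynonymous differences: 0 → same protein.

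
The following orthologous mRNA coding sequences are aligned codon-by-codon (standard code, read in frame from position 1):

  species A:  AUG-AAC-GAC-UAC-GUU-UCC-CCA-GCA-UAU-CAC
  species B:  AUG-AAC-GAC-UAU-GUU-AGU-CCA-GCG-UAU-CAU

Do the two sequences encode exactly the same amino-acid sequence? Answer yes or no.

Codon 1: AUG Met / AUG Met — identical.
Codon 2: AAC Asn / AAC Asn — identical.
Codon 3: GAC Asp / GAC Asp — identical.
Codon 4: UAC Tyr / UAU Tyr — synonymous.
Codon 5: GUU Val / GUU Val — identical.
Codon 6: UCC Ser / AGU Ser — synonymous.
Codon 7: CCA Pro / CCA Pro — identical.
Codon 8: GCA Ala / GCG Ala — synonymous.
Codon 9: UAU Tyr / UAU Tyr — identical.
Codon 10: CAC His / CAU His — synonymous.
Nonsynonymous differences: 0 → same protein.

yes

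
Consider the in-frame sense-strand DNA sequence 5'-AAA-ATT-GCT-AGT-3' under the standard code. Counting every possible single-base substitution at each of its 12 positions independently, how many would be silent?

7

Codon 1 (AAA, Lys): 1 synonymous substitution.
Codon 2 (ATT, Ile): 2 synonymous substitutions.
Codon 3 (GCT, Ala): 3 synonymous substitutions.
Codon 4 (AGT, Ser): 1 synonymous substitution.
Total: 1 + 2 + 3 + 1 = 7.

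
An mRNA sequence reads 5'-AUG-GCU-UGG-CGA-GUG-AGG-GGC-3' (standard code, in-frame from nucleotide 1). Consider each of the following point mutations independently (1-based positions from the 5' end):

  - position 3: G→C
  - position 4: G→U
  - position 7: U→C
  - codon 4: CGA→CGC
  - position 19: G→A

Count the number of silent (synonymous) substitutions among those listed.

Codon 1: AUG (Met) → AUC (Ile) — missense.
Codon 2: GCU (Ala) → UCU (Ser) — missense.
Codon 3: UGG (Trp) → CGG (Arg) — missense.
Codon 4: CGA (Arg) → CGC (Arg) — synonymous.
Codon 7: GGC (Gly) → AGC (Ser) — missense.
Synonymous: 1 of 5.

1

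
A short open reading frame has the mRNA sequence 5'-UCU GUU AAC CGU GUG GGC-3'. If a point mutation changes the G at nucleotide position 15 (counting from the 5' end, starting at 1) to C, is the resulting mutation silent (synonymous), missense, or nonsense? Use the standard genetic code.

Position 15 falls in codon 5: GUG → Val.
After the substitution the codon is GUC → Val.
Both encode Val, so the change is synonymous.

silent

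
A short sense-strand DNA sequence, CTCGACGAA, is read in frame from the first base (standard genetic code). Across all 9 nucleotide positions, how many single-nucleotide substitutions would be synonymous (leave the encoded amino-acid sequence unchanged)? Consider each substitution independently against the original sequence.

Codon 1 (CTC, Leu): 3 synonymous substitutions.
Codon 2 (GAC, Asp): 1 synonymous substitution.
Codon 3 (GAA, Glu): 1 synonymous substitution.
Total: 3 + 1 + 1 = 5.

5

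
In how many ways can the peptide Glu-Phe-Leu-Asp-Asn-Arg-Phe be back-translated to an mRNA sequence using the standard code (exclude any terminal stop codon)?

Glu: 2 codons.
Phe: 2 codons.
Leu: 6 codons.
Asp: 2 codons.
Asn: 2 codons.
Arg: 6 codons.
Phe: 2 codons.
2 × 2 × 6 × 2 × 2 × 6 × 2 = 1152.

1152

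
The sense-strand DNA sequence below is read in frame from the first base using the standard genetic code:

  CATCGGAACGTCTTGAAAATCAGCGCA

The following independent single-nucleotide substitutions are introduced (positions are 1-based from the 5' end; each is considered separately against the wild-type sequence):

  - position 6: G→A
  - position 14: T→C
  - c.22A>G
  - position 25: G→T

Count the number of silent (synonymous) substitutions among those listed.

1

Codon 2: CGG (Arg) → CGA (Arg) — synonymous.
Codon 5: TTG (Leu) → TCG (Ser) — missense.
Codon 8: AGC (Ser) → GGC (Gly) — missense.
Codon 9: GCA (Ala) → TCA (Ser) — missense.
Synonymous: 1 of 4.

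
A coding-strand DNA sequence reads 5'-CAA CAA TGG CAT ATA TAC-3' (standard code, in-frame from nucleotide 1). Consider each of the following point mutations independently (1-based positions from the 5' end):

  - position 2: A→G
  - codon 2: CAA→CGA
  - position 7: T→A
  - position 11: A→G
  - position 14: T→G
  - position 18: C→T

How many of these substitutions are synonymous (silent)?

Codon 1: CAA (Gln) → CGA (Arg) — missense.
Codon 2: CAA (Gln) → CGA (Arg) — missense.
Codon 3: TGG (Trp) → AGG (Arg) — missense.
Codon 4: CAT (His) → CGT (Arg) — missense.
Codon 5: ATA (Ile) → AGA (Arg) — missense.
Codon 6: TAC (Tyr) → TAT (Tyr) — synonymous.
Synonymous: 1 of 6.

1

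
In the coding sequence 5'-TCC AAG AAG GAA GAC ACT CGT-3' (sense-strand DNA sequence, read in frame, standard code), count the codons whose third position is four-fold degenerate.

Codon 1 TCC (Ser): third position 4-fold.
Codon 2 AAG (Lys): third position 2-fold.
Codon 3 AAG (Lys): third position 2-fold.
Codon 4 GAA (Glu): third position 2-fold.
Codon 5 GAC (Asp): third position 2-fold.
Codon 6 ACT (Thr): third position 4-fold.
Codon 7 CGT (Arg): third position 4-fold.
Four-fold degenerate third positions: 3.

3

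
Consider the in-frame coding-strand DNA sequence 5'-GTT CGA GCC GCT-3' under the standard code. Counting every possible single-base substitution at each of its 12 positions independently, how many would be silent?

Codon 1 (GTT, Val): 3 synonymous substitutions.
Codon 2 (CGA, Arg): 4 synonymous substitutions.
Codon 3 (GCC, Ala): 3 synonymous substitutions.
Codon 4 (GCT, Ala): 3 synonymous substitutions.
Total: 3 + 4 + 3 + 3 = 13.

13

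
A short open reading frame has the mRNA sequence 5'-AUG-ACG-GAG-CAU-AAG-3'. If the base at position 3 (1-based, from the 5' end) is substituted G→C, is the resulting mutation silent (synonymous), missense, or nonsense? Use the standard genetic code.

missense

Position 3 falls in codon 1: AUG → Met.
After the substitution the codon is AUC → Ile.
Met ≠ Ile, so this is a missense mutation.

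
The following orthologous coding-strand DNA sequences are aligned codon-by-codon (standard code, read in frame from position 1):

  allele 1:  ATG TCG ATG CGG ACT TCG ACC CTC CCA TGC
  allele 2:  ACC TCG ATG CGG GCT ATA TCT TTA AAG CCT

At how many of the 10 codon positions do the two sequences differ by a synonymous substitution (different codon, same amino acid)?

Codon 1: ATG Met / ACC Thr — nonsynonymous.
Codon 2: TCG Ser / TCG Ser — identical.
Codon 3: ATG Met / ATG Met — identical.
Codon 4: CGG Arg / CGG Arg — identical.
Codon 5: ACT Thr / GCT Ala — nonsynonymous.
Codon 6: TCG Ser / ATA Ile — nonsynonymous.
Codon 7: ACC Thr / TCT Ser — nonsynonymous.
Codon 8: CTC Leu / TTA Leu — synonymous.
Codon 9: CCA Pro / AAG Lys — nonsynonymous.
Codon 10: TGC Cys / CCT Pro — nonsynonymous.
Synonymous differences: 1.

1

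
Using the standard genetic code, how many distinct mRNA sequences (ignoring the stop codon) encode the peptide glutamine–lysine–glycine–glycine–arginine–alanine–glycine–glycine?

24576

Gln: 2 codons.
Lys: 2 codons.
Gly: 4 codons.
Gly: 4 codons.
Arg: 6 codons.
Ala: 4 codons.
Gly: 4 codons.
Gly: 4 codons.
2 × 2 × 4 × 4 × 6 × 4 × 4 × 4 = 24576.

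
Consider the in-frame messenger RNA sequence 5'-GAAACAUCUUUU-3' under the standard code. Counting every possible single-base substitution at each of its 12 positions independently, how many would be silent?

Codon 1 (GAA, Glu): 1 synonymous substitution.
Codon 2 (ACA, Thr): 3 synonymous substitutions.
Codon 3 (UCU, Ser): 3 synonymous substitutions.
Codon 4 (UUU, Phe): 1 synonymous substitution.
Total: 1 + 3 + 3 + 1 = 8.

8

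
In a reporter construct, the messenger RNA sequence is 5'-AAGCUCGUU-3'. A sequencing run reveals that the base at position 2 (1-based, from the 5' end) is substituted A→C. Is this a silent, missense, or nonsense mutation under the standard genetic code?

missense

Position 2 falls in codon 1: AAG → Lys.
After the substitution the codon is ACG → Thr.
Lys ≠ Thr, so this is a missense mutation.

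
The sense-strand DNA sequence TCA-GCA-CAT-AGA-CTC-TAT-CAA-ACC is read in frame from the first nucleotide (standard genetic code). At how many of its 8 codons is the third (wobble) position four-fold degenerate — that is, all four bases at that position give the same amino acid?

4

Codon 1 TCA (Ser): third position 4-fold.
Codon 2 GCA (Ala): third position 4-fold.
Codon 3 CAT (His): third position 2-fold.
Codon 4 AGA (Arg): third position 2-fold.
Codon 5 CTC (Leu): third position 4-fold.
Codon 6 TAT (Tyr): third position 2-fold.
Codon 7 CAA (Gln): third position 2-fold.
Codon 8 ACC (Thr): third position 4-fold.
Four-fold degenerate third positions: 4.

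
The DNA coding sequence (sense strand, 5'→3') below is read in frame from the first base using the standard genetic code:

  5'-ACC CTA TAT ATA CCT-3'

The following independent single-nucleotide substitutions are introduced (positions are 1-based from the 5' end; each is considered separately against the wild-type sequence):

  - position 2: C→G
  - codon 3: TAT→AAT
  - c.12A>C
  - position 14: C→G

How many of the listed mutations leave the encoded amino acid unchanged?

Codon 1: ACC (Thr) → AGC (Ser) — missense.
Codon 3: TAT (Tyr) → AAT (Asn) — missense.
Codon 4: ATA (Ile) → ATC (Ile) — synonymous.
Codon 5: CCT (Pro) → CGT (Arg) — missense.
Synonymous: 1 of 4.

1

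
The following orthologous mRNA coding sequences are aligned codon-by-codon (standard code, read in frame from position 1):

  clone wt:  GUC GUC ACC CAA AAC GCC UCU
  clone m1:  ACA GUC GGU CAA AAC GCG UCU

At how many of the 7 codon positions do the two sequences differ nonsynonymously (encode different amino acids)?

Codon 1: GUC Val / ACA Thr — nonsynonymous.
Codon 2: GUC Val / GUC Val — identical.
Codon 3: ACC Thr / GGU Gly — nonsynonymous.
Codon 4: CAA Gln / CAA Gln — identical.
Codon 5: AAC Asn / AAC Asn — identical.
Codon 6: GCC Ala / GCG Ala — synonymous.
Codon 7: UCU Ser / UCU Ser — identical.
Nonsynonymous differences: 2.

2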